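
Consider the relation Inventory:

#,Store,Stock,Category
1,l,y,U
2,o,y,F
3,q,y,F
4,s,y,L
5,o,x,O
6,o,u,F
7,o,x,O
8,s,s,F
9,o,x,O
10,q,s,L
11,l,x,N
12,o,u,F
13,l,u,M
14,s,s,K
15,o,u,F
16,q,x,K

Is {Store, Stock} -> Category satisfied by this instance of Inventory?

(Store=l, Stock=y): row 1 → Category = U ✓
(Store=o, Stock=y): row 2 → Category = F ✓
(Store=q, Stock=y): row 3 → Category = F ✓
(Store=s, Stock=y): row 4 → Category = L ✓
(Store=o, Stock=x): rows 5, 7, 9 → Category = O, O, O ✓
(Store=o, Stock=u): rows 6, 12, 15 → Category = F, F, F ✓
(Store=s, Stock=s): rows 8, 14 → Category takes values {F, K} — violation
(Store=q, Stock=s): row 10 → Category = L ✓
(Store=l, Stock=x): row 11 → Category = N ✓
(Store=l, Stock=u): row 13 → Category = M ✓
(Store=q, Stock=x): row 16 → Category = K ✓
Two rows agree on {Store, Stock} but differ on Category, so {Store, Stock} -> Category does not hold.

No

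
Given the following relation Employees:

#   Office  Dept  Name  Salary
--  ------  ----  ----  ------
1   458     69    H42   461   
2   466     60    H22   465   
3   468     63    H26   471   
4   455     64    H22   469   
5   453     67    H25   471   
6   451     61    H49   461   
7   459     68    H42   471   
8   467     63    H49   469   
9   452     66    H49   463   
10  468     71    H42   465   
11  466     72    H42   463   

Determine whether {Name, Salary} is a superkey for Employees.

All 11 rows have distinct {Name, Salary} values, so {Name, Salary} → (all attributes) holds and {Name, Salary} is a superkey.

Yes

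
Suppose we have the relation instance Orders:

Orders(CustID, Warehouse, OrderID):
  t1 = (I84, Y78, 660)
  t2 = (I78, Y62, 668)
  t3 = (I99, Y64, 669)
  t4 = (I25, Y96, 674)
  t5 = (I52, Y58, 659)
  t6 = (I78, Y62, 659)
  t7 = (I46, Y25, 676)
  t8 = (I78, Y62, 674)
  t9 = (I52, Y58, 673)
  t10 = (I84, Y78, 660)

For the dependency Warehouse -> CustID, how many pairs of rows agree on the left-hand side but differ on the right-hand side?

0

Warehouse=Y78: all 2 rows agree on CustID — 0 pairs.
Warehouse=Y62: all 3 rows agree on CustID — 0 pairs.
Warehouse=Y58: all 2 rows agree on CustID — 0 pairs.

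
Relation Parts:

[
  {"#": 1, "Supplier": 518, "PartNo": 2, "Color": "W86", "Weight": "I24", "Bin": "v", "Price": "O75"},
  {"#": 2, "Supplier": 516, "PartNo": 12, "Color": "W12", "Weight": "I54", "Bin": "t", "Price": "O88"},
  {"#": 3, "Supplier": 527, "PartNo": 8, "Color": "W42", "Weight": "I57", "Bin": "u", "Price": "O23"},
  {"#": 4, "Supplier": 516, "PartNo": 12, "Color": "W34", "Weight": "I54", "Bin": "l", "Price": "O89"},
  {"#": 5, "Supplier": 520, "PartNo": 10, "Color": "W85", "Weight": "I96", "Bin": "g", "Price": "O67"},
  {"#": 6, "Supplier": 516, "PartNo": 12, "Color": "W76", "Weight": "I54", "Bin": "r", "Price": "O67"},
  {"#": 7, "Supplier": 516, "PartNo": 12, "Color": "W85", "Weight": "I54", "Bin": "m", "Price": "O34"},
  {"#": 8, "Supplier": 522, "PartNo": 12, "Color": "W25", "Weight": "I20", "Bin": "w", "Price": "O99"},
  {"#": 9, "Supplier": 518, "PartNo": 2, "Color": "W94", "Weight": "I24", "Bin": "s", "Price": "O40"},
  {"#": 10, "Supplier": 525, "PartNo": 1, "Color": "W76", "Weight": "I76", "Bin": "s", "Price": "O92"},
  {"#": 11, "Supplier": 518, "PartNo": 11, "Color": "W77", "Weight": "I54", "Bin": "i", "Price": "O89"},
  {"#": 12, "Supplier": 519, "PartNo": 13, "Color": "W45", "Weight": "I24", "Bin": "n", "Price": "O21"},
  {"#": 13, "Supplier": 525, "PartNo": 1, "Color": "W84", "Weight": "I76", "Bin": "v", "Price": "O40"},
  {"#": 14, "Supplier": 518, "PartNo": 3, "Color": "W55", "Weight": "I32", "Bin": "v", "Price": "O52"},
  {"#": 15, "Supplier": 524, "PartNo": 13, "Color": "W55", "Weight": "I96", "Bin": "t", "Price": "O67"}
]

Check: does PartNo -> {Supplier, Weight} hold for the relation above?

PartNo=2: rows 1, 9 → {Supplier,Weight} = (518, I24), (518, I24) ✓
PartNo=12: rows 2, 4, 6, 7, 8 → {Supplier,Weight} takes values {(516, I54), (522, I20)} — violation
PartNo=8: row 3 → {Supplier,Weight} = (527, I57) ✓
PartNo=10: row 5 → {Supplier,Weight} = (520, I96) ✓
PartNo=1: rows 10, 13 → {Supplier,Weight} = (525, I76), (525, I76) ✓
PartNo=11: row 11 → {Supplier,Weight} = (518, I54) ✓
PartNo=13: rows 12, 15 → {Supplier,Weight} takes values {(519, I24), (524, I96)} — violation
PartNo=3: row 14 → {Supplier,Weight} = (518, I32) ✓
Two rows agree on PartNo but differ on {Supplier, Weight}, so PartNo -> {Supplier, Weight} does not hold.

No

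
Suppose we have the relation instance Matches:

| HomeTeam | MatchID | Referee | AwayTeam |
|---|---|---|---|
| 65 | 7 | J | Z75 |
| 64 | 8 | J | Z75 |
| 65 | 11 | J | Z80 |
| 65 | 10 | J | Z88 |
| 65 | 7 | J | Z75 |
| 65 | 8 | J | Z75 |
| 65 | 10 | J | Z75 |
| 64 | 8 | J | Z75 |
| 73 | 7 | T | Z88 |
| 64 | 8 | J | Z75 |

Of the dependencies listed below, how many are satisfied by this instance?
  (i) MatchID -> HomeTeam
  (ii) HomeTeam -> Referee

(i) MatchID -> HomeTeam: MatchID=7: 3 rows → HomeTeam takes values {65, 73} — violation; MatchID=8: 4 rows → HomeTeam takes values {64, 65} — violation — fails.
(ii) HomeTeam -> Referee: every LHS value maps to a single RHS value — holds.
1 of the 2 dependencies holds.

1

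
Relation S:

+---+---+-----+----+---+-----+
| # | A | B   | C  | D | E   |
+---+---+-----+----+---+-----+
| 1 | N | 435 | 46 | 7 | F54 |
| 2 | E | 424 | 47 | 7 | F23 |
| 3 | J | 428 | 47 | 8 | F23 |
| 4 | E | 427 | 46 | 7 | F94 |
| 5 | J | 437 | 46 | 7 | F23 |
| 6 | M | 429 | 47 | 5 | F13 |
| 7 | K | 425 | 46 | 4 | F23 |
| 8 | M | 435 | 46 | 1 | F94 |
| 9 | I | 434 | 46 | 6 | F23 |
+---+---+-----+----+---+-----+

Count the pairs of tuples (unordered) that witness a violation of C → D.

C=46: violating pairs (1,7), (1,8), (1,9), (4,7), (4,8), (4,9), (5,7), (5,8), (5,9), (7,8), (7,9), (8,9) — 12 pairs.
C=47: violating pairs (2,3), (2,6), (3,6) — 3 pairs.

15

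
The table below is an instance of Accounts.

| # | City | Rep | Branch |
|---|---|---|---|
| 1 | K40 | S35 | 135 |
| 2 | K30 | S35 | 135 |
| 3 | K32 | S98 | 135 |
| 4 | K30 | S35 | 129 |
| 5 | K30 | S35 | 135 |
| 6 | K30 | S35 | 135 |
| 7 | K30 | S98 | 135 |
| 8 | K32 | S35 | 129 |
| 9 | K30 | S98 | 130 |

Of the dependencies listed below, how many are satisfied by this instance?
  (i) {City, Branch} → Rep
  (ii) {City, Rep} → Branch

0

(i) {City, Branch} → Rep: (City=K30, Branch=135): rows 2, 5, 6, 7 → Rep takes values {S35, S98} — violation — fails.
(ii) {City, Rep} → Branch: (City=K30, Rep=S35): rows 2, 4, 5, 6 → Branch takes values {135, 129} — violation; (City=K30, Rep=S98): rows 7, 9 → Branch takes values {135, 130} — violation — fails.
None of the 2 dependencies hold.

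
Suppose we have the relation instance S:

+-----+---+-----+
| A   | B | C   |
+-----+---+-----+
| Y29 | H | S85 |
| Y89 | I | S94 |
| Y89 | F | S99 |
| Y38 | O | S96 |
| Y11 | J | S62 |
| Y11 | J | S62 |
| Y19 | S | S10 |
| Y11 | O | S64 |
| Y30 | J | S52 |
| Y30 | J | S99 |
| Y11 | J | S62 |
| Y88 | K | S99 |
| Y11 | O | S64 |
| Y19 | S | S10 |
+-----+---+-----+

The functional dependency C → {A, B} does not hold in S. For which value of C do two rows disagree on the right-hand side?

S99

C=S85: 1 row → {A,B} = (Y29, H) ✓
C=S94: 1 row → {A,B} = (Y89, I) ✓
C=S99: 3 rows → {A,B} takes values {(Y89, F), (Y30, J), (Y88, K)} — violation
C=S96: 1 row → {A,B} = (Y38, O) ✓
C=S62: 3 rows → {A,B} = (Y11, J), (Y11, J), (Y11, J) ✓
C=S10: 2 rows → {A,B} = (Y19, S), (Y19, S) ✓
C=S64: 2 rows → {A,B} = (Y11, O), (Y11, O) ✓
C=S52: 1 row → {A,B} = (Y30, J) ✓
The only C value with inconsistent RHS is C=S99.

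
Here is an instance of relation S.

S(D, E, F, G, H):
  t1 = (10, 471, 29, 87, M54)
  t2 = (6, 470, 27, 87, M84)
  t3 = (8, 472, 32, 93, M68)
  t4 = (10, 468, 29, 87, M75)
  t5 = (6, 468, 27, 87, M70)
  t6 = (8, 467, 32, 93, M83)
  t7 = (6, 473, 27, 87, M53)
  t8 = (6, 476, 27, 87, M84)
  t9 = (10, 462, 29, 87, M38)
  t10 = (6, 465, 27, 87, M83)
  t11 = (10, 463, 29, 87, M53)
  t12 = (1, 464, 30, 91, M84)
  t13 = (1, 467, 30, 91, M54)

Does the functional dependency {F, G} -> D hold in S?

Yes

(F=29, G=87): rows 1, 4, 9, 11 → D = 10, 10, 10, 10 ✓
(F=27, G=87): rows 2, 5, 7, 8, 10 → D = 6, 6, 6, 6, 6 ✓
(F=32, G=93): rows 3, 6 → D = 8, 8 ✓
(F=30, G=91): rows 12, 13 → D = 1, 1 ✓
Every {F, G} value is associated with a single D value, so {F, G} -> D holds.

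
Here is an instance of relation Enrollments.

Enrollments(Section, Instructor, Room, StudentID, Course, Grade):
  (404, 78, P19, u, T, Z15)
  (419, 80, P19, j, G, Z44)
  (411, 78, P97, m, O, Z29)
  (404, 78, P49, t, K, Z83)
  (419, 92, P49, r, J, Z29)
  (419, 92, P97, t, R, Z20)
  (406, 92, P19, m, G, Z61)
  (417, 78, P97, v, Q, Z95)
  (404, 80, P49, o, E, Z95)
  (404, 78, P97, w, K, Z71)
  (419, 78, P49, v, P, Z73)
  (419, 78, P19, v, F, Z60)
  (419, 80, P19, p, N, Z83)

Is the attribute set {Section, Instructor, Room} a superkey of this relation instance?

No

Two distinct rows share (Section=419, Instructor=80, Room=P19), so {Section, Instructor, Room} does not determine every attribute — not a superkey.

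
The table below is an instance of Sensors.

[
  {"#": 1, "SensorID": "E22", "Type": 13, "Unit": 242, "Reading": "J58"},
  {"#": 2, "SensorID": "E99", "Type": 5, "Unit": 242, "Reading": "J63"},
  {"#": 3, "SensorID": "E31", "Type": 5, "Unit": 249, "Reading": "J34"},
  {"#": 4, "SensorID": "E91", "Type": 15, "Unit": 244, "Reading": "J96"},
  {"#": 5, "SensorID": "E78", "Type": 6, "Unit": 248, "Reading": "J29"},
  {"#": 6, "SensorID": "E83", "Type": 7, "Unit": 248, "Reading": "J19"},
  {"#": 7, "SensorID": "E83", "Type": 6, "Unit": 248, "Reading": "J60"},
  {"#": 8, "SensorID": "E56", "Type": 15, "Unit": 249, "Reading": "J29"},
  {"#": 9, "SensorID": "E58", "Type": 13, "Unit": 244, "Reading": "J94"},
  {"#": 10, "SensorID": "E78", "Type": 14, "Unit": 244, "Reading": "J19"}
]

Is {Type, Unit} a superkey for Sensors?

No

Rows 5 and 7 have the same {Type, Unit} value (Type=6, Unit=248) but are distinct tuples, so {Type, Unit} does not determine every attribute — not a superkey.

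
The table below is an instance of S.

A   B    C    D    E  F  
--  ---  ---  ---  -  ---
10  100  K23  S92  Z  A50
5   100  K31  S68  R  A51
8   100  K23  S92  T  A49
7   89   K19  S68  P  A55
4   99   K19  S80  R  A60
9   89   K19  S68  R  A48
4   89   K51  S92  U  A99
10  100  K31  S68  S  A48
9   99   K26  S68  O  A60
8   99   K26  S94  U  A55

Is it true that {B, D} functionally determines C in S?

Yes

(B=100, D=S92): 2 rows → C = K23, K23 ✓
(B=100, D=S68): 2 rows → C = K31, K31 ✓
(B=89, D=S68): 2 rows → C = K19, K19 ✓
(B=99, D=S80): 1 row → C = K19 ✓
(B=89, D=S92): 1 row → C = K51 ✓
(B=99, D=S68): 1 row → C = K26 ✓
(B=99, D=S94): 1 row → C = K26 ✓
Every {B, D} value is associated with a single C value, so {B, D} → C holds.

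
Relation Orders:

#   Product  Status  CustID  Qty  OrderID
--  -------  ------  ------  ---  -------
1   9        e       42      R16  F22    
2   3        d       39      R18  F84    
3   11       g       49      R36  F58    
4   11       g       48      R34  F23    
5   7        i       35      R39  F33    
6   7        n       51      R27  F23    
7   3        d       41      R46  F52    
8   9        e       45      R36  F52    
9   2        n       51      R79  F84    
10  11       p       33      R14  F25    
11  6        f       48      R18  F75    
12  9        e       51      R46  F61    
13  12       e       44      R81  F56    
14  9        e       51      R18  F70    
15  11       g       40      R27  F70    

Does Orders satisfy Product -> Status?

Product=9: rows 1, 8, 12, 14 → Status = e, e, e, e ✓
Product=3: rows 2, 7 → Status = d, d ✓
Product=11: rows 3, 4, 10, 15 → Status takes values {g, p} — violation
Product=7: rows 5, 6 → Status takes values {i, n} — violation
Product=2: row 9 → Status = n ✓
Product=6: row 11 → Status = f ✓
Product=12: row 13 → Status = e ✓
Two rows agree on Product but differ on Status, so Product -> Status does not hold.

No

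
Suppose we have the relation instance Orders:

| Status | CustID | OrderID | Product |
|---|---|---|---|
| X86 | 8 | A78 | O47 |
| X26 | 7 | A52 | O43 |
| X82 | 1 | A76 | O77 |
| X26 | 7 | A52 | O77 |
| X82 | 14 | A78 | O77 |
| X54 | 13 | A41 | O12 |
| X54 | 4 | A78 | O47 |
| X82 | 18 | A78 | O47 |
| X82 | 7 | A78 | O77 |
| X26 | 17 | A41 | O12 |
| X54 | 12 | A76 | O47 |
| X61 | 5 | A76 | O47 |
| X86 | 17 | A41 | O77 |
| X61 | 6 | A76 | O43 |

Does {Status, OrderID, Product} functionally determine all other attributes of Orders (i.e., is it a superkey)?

Two distinct rows share (Status=X82, OrderID=A78, Product=O77), so {Status, OrderID, Product} does not determine every attribute — not a superkey.

No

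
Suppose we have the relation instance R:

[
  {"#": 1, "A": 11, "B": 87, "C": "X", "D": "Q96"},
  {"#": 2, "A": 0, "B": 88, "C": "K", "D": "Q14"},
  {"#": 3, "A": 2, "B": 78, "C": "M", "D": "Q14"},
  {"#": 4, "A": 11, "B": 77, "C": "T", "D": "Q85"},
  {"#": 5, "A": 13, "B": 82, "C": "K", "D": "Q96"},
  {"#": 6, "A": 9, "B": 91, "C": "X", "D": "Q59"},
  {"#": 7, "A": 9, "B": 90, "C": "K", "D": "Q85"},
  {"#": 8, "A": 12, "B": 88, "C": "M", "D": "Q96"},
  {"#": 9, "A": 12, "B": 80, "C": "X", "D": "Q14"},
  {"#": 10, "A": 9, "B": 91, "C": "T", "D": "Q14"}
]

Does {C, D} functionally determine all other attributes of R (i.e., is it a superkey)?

All 10 rows have distinct {C, D} values, so {C, D} → (all attributes) holds and {C, D} is a superkey.

Yes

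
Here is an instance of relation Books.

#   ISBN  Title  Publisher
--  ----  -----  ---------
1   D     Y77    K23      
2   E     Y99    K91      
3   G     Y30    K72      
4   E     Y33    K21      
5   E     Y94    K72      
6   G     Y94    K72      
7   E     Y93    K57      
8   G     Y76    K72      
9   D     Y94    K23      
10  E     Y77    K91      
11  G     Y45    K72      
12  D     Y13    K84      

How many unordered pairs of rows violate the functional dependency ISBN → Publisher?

11

ISBN=D: violating pairs (1,12), (9,12) — 2 pairs.
ISBN=E: violating pairs (2,4), (2,5), (2,7), (4,5), (4,7), (4,10), (5,7), (5,10), (7,10) — 9 pairs.
ISBN=G: all 4 rows agree on Publisher — 0 pairs.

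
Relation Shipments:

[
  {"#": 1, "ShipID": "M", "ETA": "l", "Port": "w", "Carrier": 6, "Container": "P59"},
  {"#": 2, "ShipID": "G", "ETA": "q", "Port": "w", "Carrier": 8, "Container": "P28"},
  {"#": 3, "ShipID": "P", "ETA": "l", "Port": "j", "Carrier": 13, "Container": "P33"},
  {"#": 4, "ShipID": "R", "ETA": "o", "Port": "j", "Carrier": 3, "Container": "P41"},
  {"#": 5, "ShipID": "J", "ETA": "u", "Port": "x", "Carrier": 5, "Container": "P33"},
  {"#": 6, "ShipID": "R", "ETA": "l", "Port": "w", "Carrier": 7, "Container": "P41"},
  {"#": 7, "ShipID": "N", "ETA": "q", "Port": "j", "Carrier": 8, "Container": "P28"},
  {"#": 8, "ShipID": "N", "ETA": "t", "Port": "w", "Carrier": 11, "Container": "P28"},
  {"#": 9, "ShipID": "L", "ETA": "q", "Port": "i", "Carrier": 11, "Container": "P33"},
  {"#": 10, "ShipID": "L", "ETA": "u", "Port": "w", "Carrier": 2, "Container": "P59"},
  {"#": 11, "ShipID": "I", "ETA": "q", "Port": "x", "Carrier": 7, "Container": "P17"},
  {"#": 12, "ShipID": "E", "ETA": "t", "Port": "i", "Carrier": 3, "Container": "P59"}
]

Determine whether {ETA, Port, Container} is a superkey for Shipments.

All 12 rows have distinct {ETA, Port, Container} values, so {ETA, Port, Container} → (all attributes) holds and {ETA, Port, Container} is a superkey.

Yes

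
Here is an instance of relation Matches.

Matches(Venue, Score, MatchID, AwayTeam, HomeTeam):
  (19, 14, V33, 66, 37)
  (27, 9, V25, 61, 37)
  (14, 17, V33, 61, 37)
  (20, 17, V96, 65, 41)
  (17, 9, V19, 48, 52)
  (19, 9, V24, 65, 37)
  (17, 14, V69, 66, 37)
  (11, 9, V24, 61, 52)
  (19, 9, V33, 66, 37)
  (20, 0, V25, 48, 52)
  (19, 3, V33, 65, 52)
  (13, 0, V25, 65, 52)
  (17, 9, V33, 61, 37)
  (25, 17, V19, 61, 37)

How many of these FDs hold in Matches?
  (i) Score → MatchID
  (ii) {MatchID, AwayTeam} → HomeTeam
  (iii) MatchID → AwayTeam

(i) Score → MatchID: Score=14: 2 rows → MatchID takes values {V33, V69} — violation; Score=9: 6 rows → MatchID takes values {V25, V19, V24, V33} — violation; Score=17: 3 rows → MatchID takes values {V33, V96, V19} — violation — fails.
(ii) {MatchID, AwayTeam} → HomeTeam: every LHS value maps to a single RHS value — holds.
(iii) MatchID → AwayTeam: MatchID=V33: 5 rows → AwayTeam takes values {66, 61, 65} — violation; MatchID=V25: 3 rows → AwayTeam takes values {61, 48, 65} — violation; MatchID=V19: 2 rows → AwayTeam takes values {48, 61} — violation; MatchID=V24: 2 rows → AwayTeam takes values {65, 61} — violation — fails.
1 of the 3 dependencies holds.

1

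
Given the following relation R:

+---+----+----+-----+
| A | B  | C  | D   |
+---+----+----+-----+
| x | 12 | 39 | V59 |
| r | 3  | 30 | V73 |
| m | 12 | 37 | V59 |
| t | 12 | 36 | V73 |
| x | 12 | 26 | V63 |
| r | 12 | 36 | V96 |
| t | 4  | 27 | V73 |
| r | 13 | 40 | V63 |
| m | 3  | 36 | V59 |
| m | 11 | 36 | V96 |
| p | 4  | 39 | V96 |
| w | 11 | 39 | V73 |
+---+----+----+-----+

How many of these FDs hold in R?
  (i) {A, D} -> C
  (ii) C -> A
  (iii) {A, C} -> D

(i) {A, D} -> C: (A=m, D=V59): 2 rows → C takes values {37, 36} — violation; (A=t, D=V73): 2 rows → C takes values {36, 27} — violation — fails.
(ii) C -> A: C=39: 3 rows → A takes values {x, p, w} — violation; C=36: 4 rows → A takes values {t, r, m} — violation — fails.
(iii) {A, C} -> D: (A=m, C=36): 2 rows → D takes values {V59, V96} — violation — fails.
None of the 3 dependencies hold.

0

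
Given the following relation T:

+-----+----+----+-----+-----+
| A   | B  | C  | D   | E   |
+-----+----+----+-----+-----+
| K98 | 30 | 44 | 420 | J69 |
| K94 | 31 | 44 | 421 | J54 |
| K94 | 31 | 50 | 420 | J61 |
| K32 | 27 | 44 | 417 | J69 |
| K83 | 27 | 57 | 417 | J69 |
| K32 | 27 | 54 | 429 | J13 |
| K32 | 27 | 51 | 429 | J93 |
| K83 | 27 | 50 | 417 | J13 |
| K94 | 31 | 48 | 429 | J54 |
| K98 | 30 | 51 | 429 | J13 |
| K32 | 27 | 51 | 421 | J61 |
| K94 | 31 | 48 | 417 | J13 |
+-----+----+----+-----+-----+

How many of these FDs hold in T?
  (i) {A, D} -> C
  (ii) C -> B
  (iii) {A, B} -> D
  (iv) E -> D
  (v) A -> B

1

(i) {A, D} -> C: (A=K83, D=417): 2 rows → C takes values {57, 50} — violation; (A=K32, D=429): 2 rows → C takes values {54, 51} — violation — fails.
(ii) C -> B: C=44: 3 rows → B takes values {30, 31, 27} — violation; C=50: 2 rows → B takes values {31, 27} — violation; C=51: 3 rows → B takes values {27, 30} — violation — fails.
(iii) {A, B} -> D: (A=K98, B=30): 2 rows → D takes values {420, 429} — violation; (A=K94, B=31): 4 rows → D takes values {421, 420, 429, 417} — violation; (A=K32, B=27): 4 rows → D takes values {417, 429, 421} — violation — fails.
(iv) E -> D: E=J69: 3 rows → D takes values {420, 417} — violation; E=J54: 2 rows → D takes values {421, 429} — violation; E=J61: 2 rows → D takes values {420, 421} — violation; E=J13: 4 rows → D takes values {429, 417} — violation — fails.
(v) A -> B: every LHS value maps to a single RHS value — holds.
1 of the 5 dependencies holds.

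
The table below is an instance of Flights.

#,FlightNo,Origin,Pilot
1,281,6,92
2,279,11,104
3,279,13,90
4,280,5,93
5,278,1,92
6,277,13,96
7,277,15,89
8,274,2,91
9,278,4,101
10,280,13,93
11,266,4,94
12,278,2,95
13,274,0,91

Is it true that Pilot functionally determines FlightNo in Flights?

Pilot=92: rows 1, 5 → FlightNo takes values {281, 278} — violation
Pilot=104: row 2 → FlightNo = 279 ✓
Pilot=90: row 3 → FlightNo = 279 ✓
Pilot=93: rows 4, 10 → FlightNo = 280, 280 ✓
Pilot=96: row 6 → FlightNo = 277 ✓
Pilot=89: row 7 → FlightNo = 277 ✓
Pilot=91: rows 8, 13 → FlightNo = 274, 274 ✓
Pilot=101: row 9 → FlightNo = 278 ✓
Pilot=94: row 11 → FlightNo = 266 ✓
Pilot=95: row 12 → FlightNo = 278 ✓
Two rows agree on Pilot but differ on FlightNo, so Pilot -> FlightNo does not hold.

No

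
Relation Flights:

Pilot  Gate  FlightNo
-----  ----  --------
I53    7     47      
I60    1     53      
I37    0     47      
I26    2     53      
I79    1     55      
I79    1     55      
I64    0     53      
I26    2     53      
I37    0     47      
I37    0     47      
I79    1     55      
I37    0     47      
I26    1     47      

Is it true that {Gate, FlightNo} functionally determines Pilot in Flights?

(Gate=7, FlightNo=47): 1 row → Pilot = I53 ✓
(Gate=1, FlightNo=53): 1 row → Pilot = I60 ✓
(Gate=0, FlightNo=47): 4 rows → Pilot = I37, I37, I37, I37 ✓
(Gate=2, FlightNo=53): 2 rows → Pilot = I26, I26 ✓
(Gate=1, FlightNo=55): 3 rows → Pilot = I79, I79, I79 ✓
(Gate=0, FlightNo=53): 1 row → Pilot = I64 ✓
(Gate=1, FlightNo=47): 1 row → Pilot = I26 ✓
Every {Gate, FlightNo} value is associated with a single Pilot value, so {Gate, FlightNo} → Pilot holds.

Yes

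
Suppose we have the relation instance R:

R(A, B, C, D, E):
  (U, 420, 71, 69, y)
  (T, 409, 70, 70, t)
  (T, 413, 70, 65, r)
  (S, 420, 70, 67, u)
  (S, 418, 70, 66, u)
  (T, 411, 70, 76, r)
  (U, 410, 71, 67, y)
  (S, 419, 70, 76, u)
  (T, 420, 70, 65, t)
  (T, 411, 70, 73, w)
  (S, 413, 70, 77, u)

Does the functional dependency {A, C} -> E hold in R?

No

(A=U, C=71): 2 rows → E = y, y ✓
(A=T, C=70): 5 rows → E takes values {t, r, w} — violation
(A=S, C=70): 4 rows → E = u, u, u, u ✓
Two rows agree on {A, C} but differ on E, so {A, C} -> E does not hold.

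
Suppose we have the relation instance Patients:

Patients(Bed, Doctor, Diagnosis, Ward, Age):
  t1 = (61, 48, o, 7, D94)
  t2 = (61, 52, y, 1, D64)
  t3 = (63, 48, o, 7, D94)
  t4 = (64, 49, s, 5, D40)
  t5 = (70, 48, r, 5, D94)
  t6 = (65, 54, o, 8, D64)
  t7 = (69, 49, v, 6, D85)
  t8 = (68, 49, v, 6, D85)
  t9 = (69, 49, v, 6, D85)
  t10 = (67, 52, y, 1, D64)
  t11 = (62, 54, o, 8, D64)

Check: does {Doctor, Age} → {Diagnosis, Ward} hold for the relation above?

(Doctor=48, Age=D94): rows 1, 3, 5 → {Diagnosis,Ward} takes values {(o, 7), (r, 5)} — violation
(Doctor=52, Age=D64): rows 2, 10 → {Diagnosis,Ward} = (y, 1), (y, 1) ✓
(Doctor=49, Age=D40): row 4 → {Diagnosis,Ward} = (s, 5) ✓
(Doctor=54, Age=D64): rows 6, 11 → {Diagnosis,Ward} = (o, 8), (o, 8) ✓
(Doctor=49, Age=D85): rows 7, 8, 9 → {Diagnosis,Ward} = (v, 6), (v, 6), (v, 6) ✓
Two rows agree on {Doctor, Age} but differ on {Diagnosis, Ward}, so {Doctor, Age} → {Diagnosis, Ward} does not hold.

No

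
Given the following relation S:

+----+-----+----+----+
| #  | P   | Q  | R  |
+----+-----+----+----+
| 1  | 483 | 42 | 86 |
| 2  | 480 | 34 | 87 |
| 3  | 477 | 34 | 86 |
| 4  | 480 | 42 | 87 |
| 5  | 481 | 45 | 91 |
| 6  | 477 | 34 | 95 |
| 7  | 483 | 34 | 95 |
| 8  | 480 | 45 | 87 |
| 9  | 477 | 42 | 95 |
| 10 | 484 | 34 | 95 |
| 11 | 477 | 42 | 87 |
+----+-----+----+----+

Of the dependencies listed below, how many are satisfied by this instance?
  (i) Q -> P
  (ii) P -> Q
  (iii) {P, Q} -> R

0

(i) Q -> P: Q=42: rows 1, 4, 9, 11 → P takes values {483, 480, 477} — violation; Q=34: rows 2, 3, 6, 7, 10 → P takes values {480, 477, 483, 484} — violation; Q=45: rows 5, 8 → P takes values {481, 480} — violation — fails.
(ii) P -> Q: P=483: rows 1, 7 → Q takes values {42, 34} — violation; P=480: rows 2, 4, 8 → Q takes values {34, 42, 45} — violation; P=477: rows 3, 6, 9, 11 → Q takes values {34, 42} — violation — fails.
(iii) {P, Q} -> R: (P=477, Q=34): rows 3, 6 → R takes values {86, 95} — violation; (P=477, Q=42): rows 9, 11 → R takes values {95, 87} — violation — fails.
None of the 3 dependencies hold.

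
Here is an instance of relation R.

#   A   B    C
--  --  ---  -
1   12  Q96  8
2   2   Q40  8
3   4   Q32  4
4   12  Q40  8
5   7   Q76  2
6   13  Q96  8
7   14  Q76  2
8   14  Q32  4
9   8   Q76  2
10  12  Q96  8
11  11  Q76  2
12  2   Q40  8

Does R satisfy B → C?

B=Q96: rows 1, 6, 10 → C = 8, 8, 8 ✓
B=Q40: rows 2, 4, 12 → C = 8, 8, 8 ✓
B=Q32: rows 3, 8 → C = 4, 4 ✓
B=Q76: rows 5, 7, 9, 11 → C = 2, 2, 2, 2 ✓
Every B value is associated with a single C value, so B → C holds.

Yes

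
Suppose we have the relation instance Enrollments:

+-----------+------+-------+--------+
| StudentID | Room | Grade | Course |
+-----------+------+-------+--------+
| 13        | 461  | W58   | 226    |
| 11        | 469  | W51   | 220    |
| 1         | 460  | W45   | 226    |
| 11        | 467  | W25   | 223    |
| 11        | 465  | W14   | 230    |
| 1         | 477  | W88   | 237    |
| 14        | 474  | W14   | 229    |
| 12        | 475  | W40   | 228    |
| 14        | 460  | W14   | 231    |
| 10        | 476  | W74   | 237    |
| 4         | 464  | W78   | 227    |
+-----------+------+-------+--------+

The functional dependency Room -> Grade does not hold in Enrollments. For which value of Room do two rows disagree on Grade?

460

Room=461: 1 row → Grade = W58 ✓
Room=469: 1 row → Grade = W51 ✓
Room=460: 2 rows → Grade takes values {W45, W14} — violation
Room=467: 1 row → Grade = W25 ✓
Room=465: 1 row → Grade = W14 ✓
Room=477: 1 row → Grade = W88 ✓
Room=474: 1 row → Grade = W14 ✓
Room=475: 1 row → Grade = W40 ✓
Room=476: 1 row → Grade = W74 ✓
Room=464: 1 row → Grade = W78 ✓
The only Room value with inconsistent Grade is Room=460.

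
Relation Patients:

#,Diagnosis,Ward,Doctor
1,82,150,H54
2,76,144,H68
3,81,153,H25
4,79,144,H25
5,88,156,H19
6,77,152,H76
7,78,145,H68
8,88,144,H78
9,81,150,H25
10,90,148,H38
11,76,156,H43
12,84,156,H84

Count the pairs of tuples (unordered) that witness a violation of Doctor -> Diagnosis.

3

Doctor=H68: violating pairs (2,7) — 1 pair.
Doctor=H25: violating pairs (3,4), (4,9) — 2 pairs.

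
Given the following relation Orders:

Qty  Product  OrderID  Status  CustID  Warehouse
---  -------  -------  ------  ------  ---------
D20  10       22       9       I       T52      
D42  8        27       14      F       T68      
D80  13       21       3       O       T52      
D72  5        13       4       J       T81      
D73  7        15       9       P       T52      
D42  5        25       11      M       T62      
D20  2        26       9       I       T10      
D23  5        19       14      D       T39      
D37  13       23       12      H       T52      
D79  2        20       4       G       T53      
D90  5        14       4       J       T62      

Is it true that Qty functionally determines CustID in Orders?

No

Qty=D20: 2 rows → CustID = I, I ✓
Qty=D42: 2 rows → CustID takes values {F, M} — violation
Qty=D80: 1 row → CustID = O ✓
Qty=D72: 1 row → CustID = J ✓
Qty=D73: 1 row → CustID = P ✓
Qty=D23: 1 row → CustID = D ✓
Qty=D37: 1 row → CustID = H ✓
Qty=D79: 1 row → CustID = G ✓
Qty=D90: 1 row → CustID = J ✓
Two rows agree on Qty but differ on CustID, so Qty -> CustID does not hold.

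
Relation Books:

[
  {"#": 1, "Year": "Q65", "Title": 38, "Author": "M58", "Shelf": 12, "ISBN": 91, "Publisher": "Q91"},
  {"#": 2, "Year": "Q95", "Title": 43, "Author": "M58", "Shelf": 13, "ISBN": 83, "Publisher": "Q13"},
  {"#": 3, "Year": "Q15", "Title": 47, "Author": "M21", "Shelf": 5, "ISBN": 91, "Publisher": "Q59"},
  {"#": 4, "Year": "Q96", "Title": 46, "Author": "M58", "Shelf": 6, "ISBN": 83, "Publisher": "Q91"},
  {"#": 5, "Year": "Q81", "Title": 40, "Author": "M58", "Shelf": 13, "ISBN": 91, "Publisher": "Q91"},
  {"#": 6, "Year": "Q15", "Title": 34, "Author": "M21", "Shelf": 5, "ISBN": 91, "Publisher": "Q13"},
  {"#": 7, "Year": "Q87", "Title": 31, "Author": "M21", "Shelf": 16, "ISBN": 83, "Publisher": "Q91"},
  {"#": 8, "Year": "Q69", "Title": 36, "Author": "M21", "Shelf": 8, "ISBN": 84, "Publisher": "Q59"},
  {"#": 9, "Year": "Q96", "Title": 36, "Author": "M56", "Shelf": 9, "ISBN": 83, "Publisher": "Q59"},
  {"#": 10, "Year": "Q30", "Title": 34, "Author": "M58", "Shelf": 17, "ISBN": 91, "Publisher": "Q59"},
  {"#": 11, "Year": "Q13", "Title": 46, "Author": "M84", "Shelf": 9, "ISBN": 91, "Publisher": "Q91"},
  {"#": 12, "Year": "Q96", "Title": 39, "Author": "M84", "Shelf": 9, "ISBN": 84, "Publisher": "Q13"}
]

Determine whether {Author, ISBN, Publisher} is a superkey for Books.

No

Rows 1 and 5 have the same {Author, ISBN, Publisher} value (Author=M58, ISBN=91, Publisher=Q91) but are distinct tuples, so {Author, ISBN, Publisher} does not determine every attribute — not a superkey.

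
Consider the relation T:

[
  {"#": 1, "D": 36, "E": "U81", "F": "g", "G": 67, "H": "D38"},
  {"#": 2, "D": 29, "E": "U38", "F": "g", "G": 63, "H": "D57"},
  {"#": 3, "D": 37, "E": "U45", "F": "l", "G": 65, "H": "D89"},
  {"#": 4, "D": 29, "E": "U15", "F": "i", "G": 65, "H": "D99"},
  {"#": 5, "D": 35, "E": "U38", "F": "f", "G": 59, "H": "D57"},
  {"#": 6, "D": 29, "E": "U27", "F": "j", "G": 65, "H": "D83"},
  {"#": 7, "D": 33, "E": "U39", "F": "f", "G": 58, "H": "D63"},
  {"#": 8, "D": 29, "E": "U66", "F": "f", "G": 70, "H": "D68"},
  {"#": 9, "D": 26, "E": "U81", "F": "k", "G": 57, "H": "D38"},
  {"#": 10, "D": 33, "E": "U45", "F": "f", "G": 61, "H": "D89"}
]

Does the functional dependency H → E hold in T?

Yes

H=D38: rows 1, 9 → E = U81, U81 ✓
H=D57: rows 2, 5 → E = U38, U38 ✓
H=D89: rows 3, 10 → E = U45, U45 ✓
H=D99: row 4 → E = U15 ✓
H=D83: row 6 → E = U27 ✓
H=D63: row 7 → E = U39 ✓
H=D68: row 8 → E = U66 ✓
Every H value is associated with a single E value, so H → E holds.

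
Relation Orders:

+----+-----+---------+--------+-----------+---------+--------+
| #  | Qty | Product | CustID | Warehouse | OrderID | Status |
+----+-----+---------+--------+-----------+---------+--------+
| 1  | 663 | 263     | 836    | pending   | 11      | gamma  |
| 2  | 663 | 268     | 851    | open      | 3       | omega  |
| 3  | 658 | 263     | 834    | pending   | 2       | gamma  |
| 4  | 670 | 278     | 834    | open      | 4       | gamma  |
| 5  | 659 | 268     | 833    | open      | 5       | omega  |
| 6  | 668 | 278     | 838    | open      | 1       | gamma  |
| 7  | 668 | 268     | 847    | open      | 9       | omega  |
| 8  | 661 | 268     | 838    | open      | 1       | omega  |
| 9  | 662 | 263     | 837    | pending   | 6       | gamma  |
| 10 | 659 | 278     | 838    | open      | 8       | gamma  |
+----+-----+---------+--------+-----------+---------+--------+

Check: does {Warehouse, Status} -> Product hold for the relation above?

(Warehouse=pending, Status=gamma): rows 1, 3, 9 → Product = 263, 263, 263 ✓
(Warehouse=open, Status=omega): rows 2, 5, 7, 8 → Product = 268, 268, 268, 268 ✓
(Warehouse=open, Status=gamma): rows 4, 6, 10 → Product = 278, 278, 278 ✓
Every {Warehouse, Status} value is associated with a single Product value, so {Warehouse, Status} -> Product holds.

Yes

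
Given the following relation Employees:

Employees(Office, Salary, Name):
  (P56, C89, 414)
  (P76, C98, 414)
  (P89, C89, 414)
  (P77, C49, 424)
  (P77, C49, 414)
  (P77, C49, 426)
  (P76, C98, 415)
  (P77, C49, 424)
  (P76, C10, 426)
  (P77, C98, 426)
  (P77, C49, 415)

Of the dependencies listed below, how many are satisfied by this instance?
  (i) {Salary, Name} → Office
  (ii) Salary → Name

0

(i) {Salary, Name} → Office: (Salary=C89, Name=414): 2 rows → Office takes values {P56, P89} — violation — fails.
(ii) Salary → Name: Salary=C98: 3 rows → Name takes values {414, 415, 426} — violation; Salary=C49: 5 rows → Name takes values {424, 414, 426, 415} — violation — fails.
None of the 2 dependencies hold.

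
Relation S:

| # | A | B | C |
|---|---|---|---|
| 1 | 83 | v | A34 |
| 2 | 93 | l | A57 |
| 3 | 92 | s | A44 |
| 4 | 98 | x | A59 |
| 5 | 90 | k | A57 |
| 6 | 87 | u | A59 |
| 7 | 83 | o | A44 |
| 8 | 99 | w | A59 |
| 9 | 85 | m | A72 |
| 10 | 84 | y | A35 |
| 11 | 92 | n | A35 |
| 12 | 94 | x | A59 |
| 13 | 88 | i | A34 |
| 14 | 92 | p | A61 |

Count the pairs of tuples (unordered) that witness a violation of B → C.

0

B=x: all 2 rows agree on C — 0 pairs.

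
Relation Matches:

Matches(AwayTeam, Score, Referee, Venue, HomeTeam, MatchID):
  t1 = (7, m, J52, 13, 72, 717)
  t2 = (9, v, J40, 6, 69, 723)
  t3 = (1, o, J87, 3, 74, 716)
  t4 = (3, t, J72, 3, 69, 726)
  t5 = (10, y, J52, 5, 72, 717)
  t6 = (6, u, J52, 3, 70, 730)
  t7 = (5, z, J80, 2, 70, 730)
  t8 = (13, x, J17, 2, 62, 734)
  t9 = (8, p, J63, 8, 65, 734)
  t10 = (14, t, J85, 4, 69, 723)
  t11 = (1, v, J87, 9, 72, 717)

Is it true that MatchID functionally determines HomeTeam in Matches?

No

MatchID=717: rows 1, 5, 11 → HomeTeam = 72, 72, 72 ✓
MatchID=723: rows 2, 10 → HomeTeam = 69, 69 ✓
MatchID=716: row 3 → HomeTeam = 74 ✓
MatchID=726: row 4 → HomeTeam = 69 ✓
MatchID=730: rows 6, 7 → HomeTeam = 70, 70 ✓
MatchID=734: rows 8, 9 → HomeTeam takes values {62, 65} — violation
Two rows agree on MatchID but differ on HomeTeam, so MatchID → HomeTeam does not hold.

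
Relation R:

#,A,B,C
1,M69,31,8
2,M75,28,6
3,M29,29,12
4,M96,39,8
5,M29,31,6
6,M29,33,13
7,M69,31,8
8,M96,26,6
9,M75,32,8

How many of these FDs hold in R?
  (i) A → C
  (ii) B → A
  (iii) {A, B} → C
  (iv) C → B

1

(i) A → C: A=M75: rows 2, 9 → C takes values {6, 8} — violation; A=M29: rows 3, 5, 6 → C takes values {12, 6, 13} — violation; A=M96: rows 4, 8 → C takes values {8, 6} — violation — fails.
(ii) B → A: B=31: rows 1, 5, 7 → A takes values {M69, M29} — violation — fails.
(iii) {A, B} → C: every LHS value maps to a single RHS value — holds.
(iv) C → B: C=8: rows 1, 4, 7, 9 → B takes values {31, 39, 32} — violation; C=6: rows 2, 5, 8 → B takes values {28, 31, 26} — violation — fails.
1 of the 4 dependencies holds.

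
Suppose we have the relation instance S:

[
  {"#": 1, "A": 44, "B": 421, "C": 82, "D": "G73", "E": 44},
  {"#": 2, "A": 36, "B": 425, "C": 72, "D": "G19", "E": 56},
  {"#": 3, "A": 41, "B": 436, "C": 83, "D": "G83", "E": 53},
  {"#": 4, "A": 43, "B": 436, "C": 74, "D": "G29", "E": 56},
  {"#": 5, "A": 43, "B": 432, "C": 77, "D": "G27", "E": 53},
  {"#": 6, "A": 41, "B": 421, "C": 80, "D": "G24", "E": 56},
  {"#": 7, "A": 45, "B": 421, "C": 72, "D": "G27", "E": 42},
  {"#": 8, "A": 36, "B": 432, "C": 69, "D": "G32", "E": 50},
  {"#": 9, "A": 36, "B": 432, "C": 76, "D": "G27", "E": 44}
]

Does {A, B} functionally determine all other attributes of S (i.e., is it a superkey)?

Rows 8 and 9 have the same {A, B} value (A=36, B=432) but are distinct tuples, so {A, B} does not determine every attribute — not a superkey.

No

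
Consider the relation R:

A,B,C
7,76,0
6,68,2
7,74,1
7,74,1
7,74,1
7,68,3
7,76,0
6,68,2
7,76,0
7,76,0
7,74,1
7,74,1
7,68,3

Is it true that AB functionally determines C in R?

(A=7, B=76): 4 rows → C = 0, 0, 0, 0 ✓
(A=6, B=68): 2 rows → C = 2, 2 ✓
(A=7, B=74): 5 rows → C = 1, 1, 1, 1, 1 ✓
(A=7, B=68): 2 rows → C = 3, 3 ✓
Every AB value is associated with a single C value, so AB → C holds.

Yes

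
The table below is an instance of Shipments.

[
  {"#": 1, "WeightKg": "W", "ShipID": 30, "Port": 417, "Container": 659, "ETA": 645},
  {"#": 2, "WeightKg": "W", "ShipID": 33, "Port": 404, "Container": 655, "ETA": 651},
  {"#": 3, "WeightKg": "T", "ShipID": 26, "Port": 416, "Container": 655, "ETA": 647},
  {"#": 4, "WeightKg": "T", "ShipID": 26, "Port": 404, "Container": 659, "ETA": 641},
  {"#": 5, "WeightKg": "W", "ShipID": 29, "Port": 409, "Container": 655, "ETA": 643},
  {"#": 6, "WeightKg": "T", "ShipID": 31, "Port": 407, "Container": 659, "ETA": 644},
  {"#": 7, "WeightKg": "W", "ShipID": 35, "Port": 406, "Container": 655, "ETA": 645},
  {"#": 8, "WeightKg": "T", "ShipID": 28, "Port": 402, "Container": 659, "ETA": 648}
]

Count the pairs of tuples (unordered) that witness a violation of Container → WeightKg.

6

Container=659: violating pairs (1,4), (1,6), (1,8) — 3 pairs.
Container=655: violating pairs (2,3), (3,5), (3,7) — 3 pairs.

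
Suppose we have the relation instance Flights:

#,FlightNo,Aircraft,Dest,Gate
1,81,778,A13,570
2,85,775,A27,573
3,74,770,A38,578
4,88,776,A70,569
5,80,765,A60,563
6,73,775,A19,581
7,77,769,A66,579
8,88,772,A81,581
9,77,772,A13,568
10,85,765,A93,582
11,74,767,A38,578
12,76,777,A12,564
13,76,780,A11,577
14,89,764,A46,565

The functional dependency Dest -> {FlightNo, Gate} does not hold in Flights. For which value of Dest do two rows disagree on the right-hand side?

A13

Dest=A13: rows 1, 9 → {FlightNo,Gate} takes values {(81, 570), (77, 568)} — violation
Dest=A27: row 2 → {FlightNo,Gate} = (85, 573) ✓
Dest=A38: rows 3, 11 → {FlightNo,Gate} = (74, 578), (74, 578) ✓
Dest=A70: row 4 → {FlightNo,Gate} = (88, 569) ✓
Dest=A60: row 5 → {FlightNo,Gate} = (80, 563) ✓
Dest=A19: row 6 → {FlightNo,Gate} = (73, 581) ✓
Dest=A66: row 7 → {FlightNo,Gate} = (77, 579) ✓
Dest=A81: row 8 → {FlightNo,Gate} = (88, 581) ✓
Dest=A93: row 10 → {FlightNo,Gate} = (85, 582) ✓
Dest=A12: row 12 → {FlightNo,Gate} = (76, 564) ✓
Dest=A11: row 13 → {FlightNo,Gate} = (76, 577) ✓
Dest=A46: row 14 → {FlightNo,Gate} = (89, 565) ✓
The only Dest value with inconsistent RHS is Dest=A13.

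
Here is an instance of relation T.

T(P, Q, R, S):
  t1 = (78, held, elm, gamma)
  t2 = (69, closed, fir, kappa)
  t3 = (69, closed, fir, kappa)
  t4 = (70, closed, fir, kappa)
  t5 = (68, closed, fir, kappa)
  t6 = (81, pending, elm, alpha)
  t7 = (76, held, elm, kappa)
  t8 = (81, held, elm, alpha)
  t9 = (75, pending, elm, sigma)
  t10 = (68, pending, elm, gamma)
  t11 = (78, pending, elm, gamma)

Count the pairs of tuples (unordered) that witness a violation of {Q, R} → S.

8

(Q=held, R=elm): violating pairs (1,7), (1,8), (7,8) — 3 pairs.
(Q=closed, R=fir): all 4 rows agree on S — 0 pairs.
(Q=pending, R=elm): violating pairs (6,9), (6,10), (6,11), (9,10), (9,11) — 5 pairs.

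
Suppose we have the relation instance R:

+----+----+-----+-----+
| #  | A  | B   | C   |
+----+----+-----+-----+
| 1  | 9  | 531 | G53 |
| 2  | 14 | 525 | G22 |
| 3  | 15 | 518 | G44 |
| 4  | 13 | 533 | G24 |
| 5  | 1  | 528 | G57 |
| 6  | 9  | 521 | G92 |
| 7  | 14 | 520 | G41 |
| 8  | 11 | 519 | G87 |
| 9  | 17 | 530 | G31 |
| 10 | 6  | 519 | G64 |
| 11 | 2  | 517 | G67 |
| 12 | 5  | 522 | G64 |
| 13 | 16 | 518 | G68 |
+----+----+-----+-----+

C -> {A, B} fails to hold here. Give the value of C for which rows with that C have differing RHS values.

G64

C=G53: row 1 → {A,B} = (9, 531) ✓
C=G22: row 2 → {A,B} = (14, 525) ✓
C=G44: row 3 → {A,B} = (15, 518) ✓
C=G24: row 4 → {A,B} = (13, 533) ✓
C=G57: row 5 → {A,B} = (1, 528) ✓
C=G92: row 6 → {A,B} = (9, 521) ✓
C=G41: row 7 → {A,B} = (14, 520) ✓
C=G87: row 8 → {A,B} = (11, 519) ✓
C=G31: row 9 → {A,B} = (17, 530) ✓
C=G64: rows 10, 12 → {A,B} takes values {(6, 519), (5, 522)} — violation
C=G67: row 11 → {A,B} = (2, 517) ✓
C=G68: row 13 → {A,B} = (16, 518) ✓
The only C value with inconsistent RHS is C=G64.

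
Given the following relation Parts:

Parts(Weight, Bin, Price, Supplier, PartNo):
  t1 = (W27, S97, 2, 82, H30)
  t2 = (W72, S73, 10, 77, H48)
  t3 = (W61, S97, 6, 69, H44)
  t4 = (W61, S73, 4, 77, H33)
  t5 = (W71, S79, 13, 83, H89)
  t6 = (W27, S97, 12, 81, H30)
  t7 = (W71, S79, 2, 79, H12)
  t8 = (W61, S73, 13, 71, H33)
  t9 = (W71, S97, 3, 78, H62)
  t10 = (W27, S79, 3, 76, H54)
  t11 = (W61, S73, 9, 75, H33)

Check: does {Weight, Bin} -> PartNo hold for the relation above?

No

(Weight=W27, Bin=S97): rows 1, 6 → PartNo = H30, H30 ✓
(Weight=W72, Bin=S73): row 2 → PartNo = H48 ✓
(Weight=W61, Bin=S97): row 3 → PartNo = H44 ✓
(Weight=W61, Bin=S73): rows 4, 8, 11 → PartNo = H33, H33, H33 ✓
(Weight=W71, Bin=S79): rows 5, 7 → PartNo takes values {H89, H12} — violation
(Weight=W71, Bin=S97): row 9 → PartNo = H62 ✓
(Weight=W27, Bin=S79): row 10 → PartNo = H54 ✓
Two rows agree on {Weight, Bin} but differ on PartNo, so {Weight, Bin} -> PartNo does not hold.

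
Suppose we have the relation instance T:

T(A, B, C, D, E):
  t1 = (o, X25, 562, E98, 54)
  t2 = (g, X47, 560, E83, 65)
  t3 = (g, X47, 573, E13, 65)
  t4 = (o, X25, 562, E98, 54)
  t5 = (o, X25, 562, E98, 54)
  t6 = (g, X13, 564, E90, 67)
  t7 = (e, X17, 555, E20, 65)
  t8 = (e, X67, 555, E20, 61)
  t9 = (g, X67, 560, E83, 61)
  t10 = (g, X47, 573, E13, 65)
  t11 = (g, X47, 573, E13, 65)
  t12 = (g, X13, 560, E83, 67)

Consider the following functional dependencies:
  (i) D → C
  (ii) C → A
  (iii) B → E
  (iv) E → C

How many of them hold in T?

3

(i) D → C: every LHS value maps to a single RHS value — holds.
(ii) C → A: every LHS value maps to a single RHS value — holds.
(iii) B → E: every LHS value maps to a single RHS value — holds.
(iv) E → C: E=65: rows 2, 3, 7, 10, 11 → C takes values {560, 573, 555} — violation; E=67: rows 6, 12 → C takes values {564, 560} — violation; E=61: rows 8, 9 → C takes values {555, 560} — violation — fails.
3 of the 4 dependencies hold.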